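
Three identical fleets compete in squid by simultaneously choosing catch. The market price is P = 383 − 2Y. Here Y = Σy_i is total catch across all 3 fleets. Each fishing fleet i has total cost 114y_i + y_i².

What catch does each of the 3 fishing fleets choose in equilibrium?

26.9

A representative fishing fleet's profit is π_i = y_i(383 − 2Y) − 114y_i − y_i², with Y = y_i + Σ_{j≠i} y_j.
First-order condition: 269 − 6y_i − 2Σ_{j≠i} y_j = 0.
With identical fishing fleets, set every y_j = y: then 269 − 6y − 4y = 0, i.e. y = 269/10 = 26.9.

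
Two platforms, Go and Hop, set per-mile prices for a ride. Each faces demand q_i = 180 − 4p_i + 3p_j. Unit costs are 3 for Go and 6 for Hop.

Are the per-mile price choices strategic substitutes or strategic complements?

strategic complements

Go's profit: π = (p_{Go} − 3)(180 − 4p_{Go} + 3p_{Hop}).
∂π/∂p_{Go} = 192 − 8p_{Go} + 3p_{Hop} = 0 ⇒ p_{Go} = 24 + 0.375p_{Hop}.
The best-response slope dp_{Go}/dp_{Hop} = 0.375 > 0: the reaction function is upward-sloping, so the choices are strategic complements.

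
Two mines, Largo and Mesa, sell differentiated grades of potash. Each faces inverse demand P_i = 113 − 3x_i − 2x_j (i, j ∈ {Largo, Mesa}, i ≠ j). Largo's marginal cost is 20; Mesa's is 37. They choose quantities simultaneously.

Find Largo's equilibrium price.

58.0625

Mine Largo's profit: π = x_{Largo}(113 − 3x_{Largo} − 2x_{Mesa}) − 20x_{Largo}.
∂π/∂x_{Largo} = 93 − 6x_{Largo} − 2x_{Mesa} = 0 ⇒ x_{Largo} = 15.5 − (1/3)x_{Mesa}.
Similarly x_{Mesa} = 38/3 − (1/3)x_{Largo}.
Plugging x_{Mesa} into Largo's best response: x_{Largo} = 15.5 − (1/3)(38/3 − (1/3)x_{Largo}) ⇒ (8/9)x_{Largo} = 203/18, so x_{Largo} = 12.6875.
Then x_{Mesa} = 38/3 − (1/3)·12.6875 = 8.4375.
P_{Largo} = 113 − 3·12.6875 − 2·8.4375 = 58.0625.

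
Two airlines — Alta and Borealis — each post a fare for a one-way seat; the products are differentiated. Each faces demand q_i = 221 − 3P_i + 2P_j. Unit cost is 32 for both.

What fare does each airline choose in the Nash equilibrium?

79.25

Alta's profit: π = (P_{Alta} − 32)(221 − 3P_{Alta} + 2P_{Borealis}).
∂π/∂P_{Alta} = 317 − 6P_{Alta} + 2P_{Borealis} = 0 ⇒ P_{Alta} = 317/6 + (1/3)P_{Borealis}.
By symmetry P_{Borealis} = P_{Alta}; substituting into the reaction function, (2/3)P_{Alta} = 317/6 and P_{Alta} = 79.25.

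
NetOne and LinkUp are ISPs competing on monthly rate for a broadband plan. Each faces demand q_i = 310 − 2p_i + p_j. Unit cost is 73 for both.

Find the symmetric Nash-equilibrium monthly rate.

NetOne's profit: π = (p_{NetOne} − 73)(310 − 2p_{NetOne} + p_{LinkUp}).
∂π/∂p_{NetOne} = 456 − 4p_{NetOne} + p_{LinkUp} = 0 ⇒ p_{NetOne} = 114 + 0.25p_{LinkUp}.
The game is symmetric, so in equilibrium p_{LinkUp} = p_{NetOne}: the reaction function gives 0.75p_{NetOne} = 114, hence p_{NetOne} = 152.

152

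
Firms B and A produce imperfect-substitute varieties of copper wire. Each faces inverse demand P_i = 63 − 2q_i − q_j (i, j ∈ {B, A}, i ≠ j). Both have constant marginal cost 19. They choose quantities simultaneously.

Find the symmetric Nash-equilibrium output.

8.8

Firm B's profit: π = q_B(63 − 2q_B − q_A) − 19q_B.
∂π/∂q_B = 44 − 4q_B − q_A = 0 ⇒ q_B = 11 − 0.25q_A.
The game is symmetric, so in equilibrium q_A = q_B: the reaction function gives 1.25q_B = 11, hence q_B = 8.8.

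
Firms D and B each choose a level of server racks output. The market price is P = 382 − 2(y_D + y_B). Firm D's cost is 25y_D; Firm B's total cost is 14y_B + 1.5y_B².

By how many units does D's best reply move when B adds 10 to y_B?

-5

Firm D's profit: π = y_D(382 − 2(y_D + y_B)) − 25y_D.
∂π/∂y_D = 357 − 4y_D − 2y_B = 0, so y_D = 89.25 − 0.5y_B.
The reaction-function slope is −0.5, so a 10-unit rise in y_B moves y_D by −0.5 × 10 = −5. D's best response falls — the actions are strategic substitutes.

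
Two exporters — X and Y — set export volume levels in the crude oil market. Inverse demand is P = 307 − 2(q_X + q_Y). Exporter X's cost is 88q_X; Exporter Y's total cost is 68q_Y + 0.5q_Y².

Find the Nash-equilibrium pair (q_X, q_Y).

38.5625, 32.375

Exporter X's profit: π = q_X(307 − 2(q_X + q_Y)) − 88q_X.
∂π/∂q_X = 219 − 4q_X − 2q_Y = 0, so q_X = 54.75 − 0.5q_Y.
For Y: ∂π/∂q_Y = 239 − 5q_Y − 2q_X = 0 ⇒ q_Y = 47.8 − 0.4q_X.
Solving the two reaction functions simultaneously: (1 − (−0.5)(−0.4))q_X = 54.75 − 0.5·47.8, so 0.8q_X = 30.85 and q_X = 38.5625.
Then q_Y = 47.8 − 0.4·38.5625 = 32.375.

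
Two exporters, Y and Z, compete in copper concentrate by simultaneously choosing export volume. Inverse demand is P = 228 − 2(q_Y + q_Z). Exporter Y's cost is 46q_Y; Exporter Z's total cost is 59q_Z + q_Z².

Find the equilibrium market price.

Exporter Y's profit: π = q_Y(228 − 2(q_Y + q_Z)) − 46q_Y.
∂π/∂q_Y = 182 − 4q_Y − 2q_Z = 0, so q_Y = 45.5 − 0.5q_Z.
For Z: ∂π/∂q_Z = 169 − 6q_Z − 2q_Y = 0 ⇒ q_Z = 169/6 − (1/3)q_Y.
Plugging q_Z into Y's best response: q_Y = 45.5 − 0.5(169/6 − (1/3)q_Y) ⇒ (5/6)q_Y = 377/12, so q_Y = 37.7.
Then q_Z = 169/6 − (1/3)·37.7 = 15.6.
Equilibrium price: P = 228 − 2·53.3 = 121.4.

121.4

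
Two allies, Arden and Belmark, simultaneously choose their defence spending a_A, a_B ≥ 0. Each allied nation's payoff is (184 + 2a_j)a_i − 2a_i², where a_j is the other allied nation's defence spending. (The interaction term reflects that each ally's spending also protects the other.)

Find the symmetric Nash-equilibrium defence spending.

92

Arden's payoff is (184 + 2a_B)a_A − 2a_A².
∂π/∂a_A = 184 + 2a_B − 4a_A = 0, so a_A = 46 + 0.5a_B.
By symmetry a_B = a_A; substituting into the reaction function, 0.5a_A = 46 and a_A = 92.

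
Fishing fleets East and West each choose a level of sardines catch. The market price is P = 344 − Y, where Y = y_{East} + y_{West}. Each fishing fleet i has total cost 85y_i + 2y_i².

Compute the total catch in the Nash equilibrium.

Fishing fleet East's profit: π = y_{East}(344 − (y_{East} + y_{West})) − 85y_{East} − 2y_{East}².
∂π/∂y_{East} = 259 − 6y_{East} − y_{West} = 0, so y_{East} = 259/6 − (1/6)y_{West}.
By symmetry y_{West} = y_{East}; substituting into the reaction function, (7/6)y_{East} = 259/6 and y_{East} = 37.
Total catch: 37 + 37 = 74.

74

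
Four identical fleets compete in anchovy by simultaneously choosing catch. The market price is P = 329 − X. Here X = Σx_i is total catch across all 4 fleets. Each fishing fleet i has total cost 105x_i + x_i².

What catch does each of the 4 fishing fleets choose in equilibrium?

32

A representative fishing fleet's profit is π_i = x_i(329 − X) − 105x_i − x_i², with X = x_i + Σ_{j≠i} x_j.
First-order condition: 224 − 4x_i − Σ_{j≠i} x_j = 0.
With identical fishing fleets, set every x_j = x: then 224 − 4x − 3x = 0, i.e. x = 224/7 = 32.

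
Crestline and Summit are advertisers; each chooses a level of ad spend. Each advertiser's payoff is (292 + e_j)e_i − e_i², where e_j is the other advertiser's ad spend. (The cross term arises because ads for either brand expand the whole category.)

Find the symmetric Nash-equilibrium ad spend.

Crestline's payoff is (292 + e_S)e_C − e_C².
∂π/∂e_C = 292 + e_S − 2e_C = 0, so e_C = 146 + 0.5e_S.
Setting e_C = e_S in the reaction function: e_C = 146 + 0.5e_C, so e_C = 146 / 0.5 = 292.

292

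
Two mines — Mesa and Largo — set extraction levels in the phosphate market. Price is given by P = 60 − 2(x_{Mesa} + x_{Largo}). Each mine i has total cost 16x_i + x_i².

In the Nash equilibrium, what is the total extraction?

Mine Mesa's profit: π = x_{Mesa}(60 − 2(x_{Mesa} + x_{Largo})) − 16x_{Mesa} − x_{Mesa}².
∂π/∂x_{Mesa} = 44 − 6x_{Mesa} − 2x_{Largo} = 0, so x_{Mesa} = 22/3 − (1/3)x_{Largo}.
Setting x_{Mesa} = x_{Largo} in the reaction function: x_{Mesa} = 22/3 − (1/3)x_{Mesa}, so x_{Mesa} = (22/3) / (4/3) = 5.5.
Total extraction: 5.5 + 5.5 = 11.

11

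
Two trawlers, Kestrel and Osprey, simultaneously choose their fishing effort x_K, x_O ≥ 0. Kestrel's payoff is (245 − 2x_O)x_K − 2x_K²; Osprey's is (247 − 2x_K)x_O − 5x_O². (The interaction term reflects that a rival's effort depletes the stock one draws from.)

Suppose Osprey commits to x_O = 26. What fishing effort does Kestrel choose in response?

Expanding Kestrel's payoff: 245x_K − 2x_Ox_K − 2x_K².
∂π/∂x_K = 245 − 2x_O − 4x_K = 0, so x_K = 61.25 − 0.5x_O.
At x_O = 26: x_K = 61.25 − 0.5·26 = 48.25.

48.25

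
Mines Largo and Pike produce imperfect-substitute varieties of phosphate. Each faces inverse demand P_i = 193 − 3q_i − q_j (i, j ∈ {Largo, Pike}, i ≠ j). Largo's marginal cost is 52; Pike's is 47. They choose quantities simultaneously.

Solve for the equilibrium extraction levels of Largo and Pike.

20, 21

Mine Largo's profit: π = q_{Largo}(193 − 3q_{Largo} − q_{Pike}) − 52q_{Largo}.
∂π/∂q_{Largo} = 141 − 6q_{Largo} − q_{Pike} = 0 ⇒ q_{Largo} = 23.5 − (1/6)q_{Pike}.
Similarly q_{Pike} = 73/3 − (1/6)q_{Largo}.
Plugging q_{Pike} into Largo's best response: q_{Largo} = 23.5 − (1/6)(73/3 − (1/6)q_{Largo}) ⇒ (35/36)q_{Largo} = 175/9, so q_{Largo} = 20.
Then q_{Pike} = 73/3 − (1/6)·20 = 21.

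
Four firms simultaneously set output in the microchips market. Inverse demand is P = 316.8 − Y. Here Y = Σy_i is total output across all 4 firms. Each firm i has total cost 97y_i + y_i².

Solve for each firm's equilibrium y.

A representative firm's profit is π_i = y_i(316.8 − Y) − 97y_i − y_i², with Y = y_i + Σ_{j≠i} y_j.
First-order condition: 219.8 − 4y_i − Σ_{j≠i} y_j = 0.
With identical firms, set every y_j = y: then 219.8 − 4y − 3y = 0, i.e. y = 219.8/7 = 31.4.

31.4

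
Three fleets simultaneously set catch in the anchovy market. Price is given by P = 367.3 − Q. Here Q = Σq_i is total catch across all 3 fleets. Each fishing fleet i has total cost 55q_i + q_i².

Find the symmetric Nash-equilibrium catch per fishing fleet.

A representative fishing fleet's profit is π_i = q_i(367.3 − Q) − 55q_i − q_i², with Q = q_i + Σ_{j≠i} q_j.
First-order condition: 312.3 − 4q_i − Σ_{j≠i} q_j = 0.
With identical fishing fleets, set every q_j = q: then 312.3 − 4q − 2q = 0, i.e. q = 312.3/6 = 52.05.

52.05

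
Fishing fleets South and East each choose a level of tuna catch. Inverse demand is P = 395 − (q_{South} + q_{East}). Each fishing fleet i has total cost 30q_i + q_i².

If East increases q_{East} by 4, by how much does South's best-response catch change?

-1

Fishing fleet South's profit: π = q_{South}(395 − (q_{South} + q_{East})) − 30q_{South} − q_{South}².
∂π/∂q_{South} = 365 − 4q_{South} − q_{East} = 0, so q_{South} = 91.25 − 0.25q_{East}.
The reaction-function slope is −0.25, so a 4-unit rise in q_{East} moves q_{South} by −0.25 × 4 = −1. South's best response falls — the actions are strategic substitutes.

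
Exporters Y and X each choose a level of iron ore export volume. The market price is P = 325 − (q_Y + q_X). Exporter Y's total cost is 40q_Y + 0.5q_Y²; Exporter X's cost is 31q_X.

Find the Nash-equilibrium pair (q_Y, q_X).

55.2, 119.4

Exporter Y's profit: π = q_Y(325 − (q_Y + q_X)) − 40q_Y − 0.5q_Y².
∂π/∂q_Y = 285 − 3q_Y − q_X = 0, so q_Y = 95 − (1/3)q_X.
For X: ∂π/∂q_X = 294 − 2q_X − q_Y = 0 ⇒ q_X = 147 − 0.5q_Y.
Substituting the second reaction function into the first: q_Y = 95 − (1/3)(147 − 0.5q_Y), which gives (5/6)q_Y = 46 ⇒ q_Y = 55.2.
Then q_X = 147 − 0.5·55.2 = 119.4.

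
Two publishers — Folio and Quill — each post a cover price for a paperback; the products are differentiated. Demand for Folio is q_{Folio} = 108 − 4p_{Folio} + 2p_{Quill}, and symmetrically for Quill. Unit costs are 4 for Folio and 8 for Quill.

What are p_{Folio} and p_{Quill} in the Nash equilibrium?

21.2, 22.8

Folio's profit: π = (p_{Folio} − 4)(108 − 4p_{Folio} + 2p_{Quill}).
∂π/∂p_{Folio} = 124 − 8p_{Folio} + 2p_{Quill} = 0 ⇒ p_{Folio} = 15.5 + 0.25p_{Quill}.
Similarly p_{Quill} = 17.5 + 0.25p_{Folio}.
Solving the two reaction functions simultaneously: (1 − (0.25)(0.25))p_{Folio} = 15.5 + 0.25·17.5, so 0.9375p_{Folio} = 19.875 and p_{Folio} = 21.2.
Then p_{Quill} = 17.5 + 0.25·21.2 = 22.8.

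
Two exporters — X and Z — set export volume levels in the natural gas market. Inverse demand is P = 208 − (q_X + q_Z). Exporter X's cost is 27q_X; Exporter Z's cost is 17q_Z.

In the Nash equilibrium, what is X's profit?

Exporter X's profit: π = q_X(208 − (q_X + q_Z)) − 27q_X.
∂π/∂q_X = 181 − 2q_X − q_Z = 0, so q_X = 90.5 − 0.5q_Z.
By the same steps for Z: q_Z = 95.5 − 0.5q_X.
Solving the two reaction functions simultaneously: (1 − (−0.5)(−0.5))q_X = 90.5 − 0.5·95.5, so 0.75q_X = 42.75 and q_X = 57.
Then q_Z = 95.5 − 0.5·57 = 67.
Price P = 208 − 124 = 84.
X's profit: (84 − 27)·57 = 3249.

3249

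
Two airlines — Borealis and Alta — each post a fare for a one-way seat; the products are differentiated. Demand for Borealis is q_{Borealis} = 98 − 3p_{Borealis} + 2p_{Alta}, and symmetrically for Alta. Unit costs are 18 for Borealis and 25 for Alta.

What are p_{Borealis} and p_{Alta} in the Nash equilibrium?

39.3125, 41.9375

Borealis's profit: π = (p_{Borealis} − 18)(98 − 3p_{Borealis} + 2p_{Alta}).
∂π/∂p_{Borealis} = 152 − 6p_{Borealis} + 2p_{Alta} = 0 ⇒ p_{Borealis} = 76/3 + (1/3)p_{Alta}.
Similarly p_{Alta} = 173/6 + (1/3)p_{Borealis}.
Plugging p_{Alta} into Borealis's best response: p_{Borealis} = 76/3 + (1/3)(173/6 + (1/3)p_{Borealis}) ⇒ (8/9)p_{Borealis} = 629/18, so p_{Borealis} = 39.3125.
Then p_{Alta} = 173/6 + (1/3)·39.3125 = 41.9375.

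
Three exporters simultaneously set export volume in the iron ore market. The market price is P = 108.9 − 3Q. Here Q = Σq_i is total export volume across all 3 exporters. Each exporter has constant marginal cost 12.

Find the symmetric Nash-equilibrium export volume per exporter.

A representative exporter's profit is π_i = q_i(108.9 − 3Q) − 12q_i, with Q = q_i + Σ_{j≠i} q_j.
First-order condition: 96.9 − 6q_i − 3Σ_{j≠i} q_j = 0.
With identical exporters, set every q_j = q: then 96.9 − 6q − 6q = 0, i.e. q = 96.9/12 = 8.075.

8.075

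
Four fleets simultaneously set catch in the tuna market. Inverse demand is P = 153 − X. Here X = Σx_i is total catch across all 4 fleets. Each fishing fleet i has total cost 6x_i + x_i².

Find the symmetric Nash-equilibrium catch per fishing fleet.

A representative fishing fleet's profit is π_i = x_i(153 − X) − 6x_i − x_i², with X = x_i + Σ_{j≠i} x_j.
First-order condition: 147 − 4x_i − Σ_{j≠i} x_j = 0.
In a symmetric equilibrium every fishing fleet chooses the same x, so Σ_{j≠i} x_j = 3x. The condition becomes 147 − 7x = 0, giving x = 147/7 = 21.

21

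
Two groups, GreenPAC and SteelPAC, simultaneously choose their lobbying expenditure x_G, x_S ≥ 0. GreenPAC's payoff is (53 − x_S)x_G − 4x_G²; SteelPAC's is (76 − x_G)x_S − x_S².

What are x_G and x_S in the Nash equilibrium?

2, 37

Expanding GreenPAC's payoff: 53x_G − x_Sx_G − 4x_G².
∂π/∂x_G = 53 − x_S − 8x_G = 0, so x_G = 6.625 − 0.125x_S.
Likewise for SteelPAC: x_S = 38 − 0.5x_G.
Plugging x_S into GreenPAC's best response: x_G = 6.625 − 0.125(38 − 0.5x_G) ⇒ 0.9375x_G = 1.875, so x_G = 2.
Then x_S = 38 − 0.5·2 = 37.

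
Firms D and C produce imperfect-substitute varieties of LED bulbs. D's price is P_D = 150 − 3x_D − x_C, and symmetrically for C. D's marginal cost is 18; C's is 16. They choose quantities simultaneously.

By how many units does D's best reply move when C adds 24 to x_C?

-4

Firm D's profit: π = x_D(150 − 3x_D − x_C) − 18x_D.
∂π/∂x_D = 132 − 6x_D − x_C = 0 ⇒ x_D = 22 − (1/6)x_C.
The reaction-function slope is −1/6, so a 24-unit rise in x_C moves x_D by −1/6 × 24 = −4. D's best response falls — the actions are strategic substitutes.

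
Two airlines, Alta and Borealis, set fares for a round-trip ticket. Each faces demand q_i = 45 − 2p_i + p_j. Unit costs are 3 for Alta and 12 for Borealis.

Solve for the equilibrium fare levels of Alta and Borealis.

18.2, 21.8

Alta's profit: π = (p_{Alta} − 3)(45 − 2p_{Alta} + p_{Borealis}).
∂π/∂p_{Alta} = 51 − 4p_{Alta} + p_{Borealis} = 0 ⇒ p_{Alta} = 12.75 + 0.25p_{Borealis}.
Similarly p_{Borealis} = 17.25 + 0.25p_{Alta}.
Substituting the second reaction function into the first: p_{Alta} = 12.75 + 0.25(17.25 + 0.25p_{Alta}), which gives 0.9375p_{Alta} = 17.0625 ⇒ p_{Alta} = 18.2.
Then p_{Borealis} = 17.25 + 0.25·18.2 = 21.8.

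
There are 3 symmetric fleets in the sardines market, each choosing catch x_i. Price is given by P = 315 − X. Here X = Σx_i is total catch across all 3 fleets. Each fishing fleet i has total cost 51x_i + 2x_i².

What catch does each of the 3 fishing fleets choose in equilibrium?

A representative fishing fleet's profit is π_i = x_i(315 − X) − 51x_i − 2x_i², with X = x_i + Σ_{j≠i} x_j.
First-order condition: 264 − 6x_i − Σ_{j≠i} x_j = 0.
Imposing symmetry (x_j = x for all j) turns Σ_{j≠i} x_j into 2x, so 264 = 8x and x = 33.

33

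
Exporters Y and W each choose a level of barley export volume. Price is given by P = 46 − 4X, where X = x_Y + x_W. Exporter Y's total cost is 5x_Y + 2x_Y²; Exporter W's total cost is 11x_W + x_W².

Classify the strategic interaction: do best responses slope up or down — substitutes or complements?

Exporter Y's profit: π = x_Y(46 − 4(x_Y + x_W)) − 5x_Y − 2x_Y².
∂π/∂x_Y = 41 − 12x_Y − 4x_W = 0, so x_Y = 41/12 − (1/3)x_W.
The best-response slope dx_Y/dx_W = −1/3 < 0: the reaction function is downward-sloping, so the choices are strategic substitutes.

strategic substitutes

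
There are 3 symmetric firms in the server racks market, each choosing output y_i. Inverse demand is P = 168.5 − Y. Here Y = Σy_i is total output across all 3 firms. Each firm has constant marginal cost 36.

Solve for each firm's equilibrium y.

33.125

A representative firm's profit is π_i = y_i(168.5 − Y) − 36y_i, with Y = y_i + Σ_{j≠i} y_j.
First-order condition: 132.5 − 2y_i − Σ_{j≠i} y_j = 0.
In a symmetric equilibrium every firm chooses the same y, so Σ_{j≠i} y_j = 2y. The condition becomes 132.5 − 4y = 0, giving y = 132.5/4 = 33.125.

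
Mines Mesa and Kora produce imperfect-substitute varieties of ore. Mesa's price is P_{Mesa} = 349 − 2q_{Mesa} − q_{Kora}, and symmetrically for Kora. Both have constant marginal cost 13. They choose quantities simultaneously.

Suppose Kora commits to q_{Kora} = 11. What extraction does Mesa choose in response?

81.25

Mine Mesa's profit: π = q_{Mesa}(349 − 2q_{Mesa} − q_{Kora}) − 13q_{Mesa}.
∂π/∂q_{Mesa} = 336 − 4q_{Mesa} − q_{Kora} = 0 ⇒ q_{Mesa} = 84 − 0.25q_{Kora}.
At q_{Kora} = 11: q_{Mesa} = 84 − 0.25·11 = 81.25.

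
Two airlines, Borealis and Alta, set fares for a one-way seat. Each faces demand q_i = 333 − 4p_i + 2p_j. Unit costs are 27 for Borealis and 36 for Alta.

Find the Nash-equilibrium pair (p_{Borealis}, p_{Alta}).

Borealis's profit: π = (p_{Borealis} − 27)(333 − 4p_{Borealis} + 2p_{Alta}).
∂π/∂p_{Borealis} = 441 − 8p_{Borealis} + 2p_{Alta} = 0 ⇒ p_{Borealis} = 55.125 + 0.25p_{Alta}.
Similarly p_{Alta} = 59.625 + 0.25p_{Borealis}.
Solving the two reaction functions simultaneously: (1 − (0.25)(0.25))p_{Borealis} = 55.125 + 0.25·59.625, so 0.9375p_{Borealis} = 2241/32 and p_{Borealis} = 74.7.
Then p_{Alta} = 59.625 + 0.25·74.7 = 78.3.

74.7, 78.3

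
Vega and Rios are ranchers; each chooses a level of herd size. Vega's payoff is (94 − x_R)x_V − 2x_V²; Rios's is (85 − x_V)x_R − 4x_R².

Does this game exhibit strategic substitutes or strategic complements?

Expanding Vega's payoff: 94x_V − x_Rx_V − 2x_V².
∂π/∂x_V = 94 − x_R − 4x_V = 0, so x_V = 23.5 − 0.25x_R.
The best-response slope dx_V/dx_R = −0.25 < 0: the reaction function is downward-sloping, so the choices are strategic substitutes.

strategic substitutes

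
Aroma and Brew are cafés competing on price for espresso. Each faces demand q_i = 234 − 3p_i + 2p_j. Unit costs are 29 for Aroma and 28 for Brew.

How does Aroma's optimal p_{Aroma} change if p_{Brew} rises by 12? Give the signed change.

4

Aroma's profit: π = (p_{Aroma} − 29)(234 − 3p_{Aroma} + 2p_{Brew}).
∂π/∂p_{Aroma} = 321 − 6p_{Aroma} + 2p_{Brew} = 0 ⇒ p_{Aroma} = 53.5 + (1/3)p_{Brew}.
The reaction-function slope is 1/3, so a 12-unit rise in p_{Brew} moves p_{Aroma} by 1/3 × 12 = 4. Aroma's best response rises — the actions are strategic complements.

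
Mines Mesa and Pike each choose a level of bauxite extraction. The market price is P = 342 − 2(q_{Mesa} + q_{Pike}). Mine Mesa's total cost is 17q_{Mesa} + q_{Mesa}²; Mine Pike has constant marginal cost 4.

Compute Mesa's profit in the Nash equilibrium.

Mine Mesa's profit: π = q_{Mesa}(342 − 2(q_{Mesa} + q_{Pike})) − 17q_{Mesa} − q_{Mesa}².
∂π/∂q_{Mesa} = 325 − 6q_{Mesa} − 2q_{Pike} = 0, so q_{Mesa} = 325/6 − (1/3)q_{Pike}.
For Pike: ∂π/∂q_{Pike} = 338 − 4q_{Pike} − 2q_{Mesa} = 0 ⇒ q_{Pike} = 84.5 − 0.5q_{Mesa}.
Solving the two reaction functions simultaneously: (1 − (−1/3)(−0.5))q_{Mesa} = 325/6 − (1/3)·84.5, so (5/6)q_{Mesa} = 26 and q_{Mesa} = 31.2.
Then q_{Pike} = 84.5 − 0.5·31.2 = 68.9.
Price P = 342 − 2·100.1 = 141.8.
Mesa's profit: (141.8 − 17)·31.2 − (31.2)² = 2920.32.

2920.32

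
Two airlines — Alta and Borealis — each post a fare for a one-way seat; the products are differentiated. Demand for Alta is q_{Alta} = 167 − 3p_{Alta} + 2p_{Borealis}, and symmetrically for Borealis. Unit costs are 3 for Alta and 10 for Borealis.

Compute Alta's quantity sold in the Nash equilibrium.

Alta's profit: π = (p_{Alta} − 3)(167 − 3p_{Alta} + 2p_{Borealis}).
∂π/∂p_{Alta} = 176 − 6p_{Alta} + 2p_{Borealis} = 0 ⇒ p_{Alta} = 88/3 + (1/3)p_{Borealis}.
Similarly p_{Borealis} = 197/6 + (1/3)p_{Alta}.
Plugging p_{Borealis} into Alta's best response: p_{Alta} = 88/3 + (1/3)(197/6 + (1/3)p_{Alta}) ⇒ (8/9)p_{Alta} = 725/18, so p_{Alta} = 45.3125.
Then p_{Borealis} = 197/6 + (1/3)·45.3125 = 47.9375.
q_{Alta} = 167 − 3·45.3125 + 2·47.9375 = 126.9375.

126.9375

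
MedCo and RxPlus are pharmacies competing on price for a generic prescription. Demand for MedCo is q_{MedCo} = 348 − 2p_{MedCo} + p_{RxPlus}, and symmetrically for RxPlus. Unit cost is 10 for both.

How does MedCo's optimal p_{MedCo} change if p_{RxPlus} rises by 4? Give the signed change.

1

MedCo's profit: π = (p_{MedCo} − 10)(348 − 2p_{MedCo} + p_{RxPlus}).
∂π/∂p_{MedCo} = 368 − 4p_{MedCo} + p_{RxPlus} = 0 ⇒ p_{MedCo} = 92 + 0.25p_{RxPlus}.
The reaction-function slope is 0.25, so a 4-unit rise in p_{RxPlus} moves p_{MedCo} by 0.25 × 4 = 1. MedCo's best response rises — the actions are strategic complements.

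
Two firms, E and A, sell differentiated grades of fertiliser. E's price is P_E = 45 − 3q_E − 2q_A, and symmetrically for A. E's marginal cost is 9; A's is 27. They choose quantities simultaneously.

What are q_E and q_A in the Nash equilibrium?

Firm E's profit: π = q_E(45 − 3q_E − 2q_A) − 9q_E.
∂π/∂q_E = 36 − 6q_E − 2q_A = 0 ⇒ q_E = 6 − (1/3)q_A.
Similarly q_A = 3 − (1/3)q_E.
Solving the two reaction functions simultaneously: (1 − (−1/3)(−1/3))q_E = 6 − (1/3)·3, so (8/9)q_E = 5 and q_E = 5.625.
Then q_A = 3 − (1/3)·5.625 = 1.125.

5.625, 1.125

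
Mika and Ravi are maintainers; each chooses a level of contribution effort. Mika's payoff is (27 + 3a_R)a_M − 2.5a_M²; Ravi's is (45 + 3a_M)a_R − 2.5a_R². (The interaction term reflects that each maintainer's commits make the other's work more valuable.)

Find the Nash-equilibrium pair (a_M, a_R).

Expanding Mika's payoff: 27a_M + 3a_Ra_M − 2.5a_M².
∂π/∂a_M = 27 + 3a_R − 5a_M = 0, so a_M = 5.4 + 0.6a_R.
Likewise for Ravi: a_R = 9 + 0.6a_M.
Substituting the second reaction function into the first: a_M = 5.4 + 0.6(9 + 0.6a_M), which gives 0.64a_M = 10.8 ⇒ a_M = 16.875.
Then a_R = 9 + 0.6·16.875 = 19.125.

16.875, 19.125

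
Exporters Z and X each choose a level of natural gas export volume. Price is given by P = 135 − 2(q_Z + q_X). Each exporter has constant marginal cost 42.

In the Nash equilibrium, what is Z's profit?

Exporter Z's profit: π = q_Z(135 − 2(q_Z + q_X)) − 42q_Z.
∂π/∂q_Z = 93 − 4q_Z − 2q_X = 0, so q_Z = 23.25 − 0.5q_X.
Setting q_Z = q_X in the reaction function: q_Z = 23.25 − 0.5q_Z, so q_Z = 23.25 / 1.5 = 15.5.
Price P = 135 − 2·31 = 73.
Z's profit: (73 − 42)·15.5 = 480.5.

480.5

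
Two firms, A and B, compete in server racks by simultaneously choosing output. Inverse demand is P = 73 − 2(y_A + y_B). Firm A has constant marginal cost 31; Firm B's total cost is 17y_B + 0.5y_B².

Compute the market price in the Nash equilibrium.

Firm A's profit: π = y_A(73 − 2(y_A + y_B)) − 31y_A.
∂π/∂y_A = 42 − 4y_A − 2y_B = 0, so y_A = 10.5 − 0.5y_B.
For B: ∂π/∂y_B = 56 − 5y_B − 2y_A = 0 ⇒ y_B = 11.2 − 0.4y_A.
Substituting the second reaction function into the first: y_A = 10.5 − 0.5(11.2 − 0.4y_A), which gives 0.8y_A = 4.9 ⇒ y_A = 6.125.
Then y_B = 11.2 − 0.4·6.125 = 8.75.
Equilibrium price: P = 73 − 2·14.875 = 43.25.

43.25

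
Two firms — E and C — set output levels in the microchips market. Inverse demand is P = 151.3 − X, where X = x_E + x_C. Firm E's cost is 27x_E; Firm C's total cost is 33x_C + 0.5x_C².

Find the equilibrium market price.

77.92

Firm E's profit: π = x_E(151.3 − (x_E + x_C)) − 27x_E.
∂π/∂x_E = 124.3 − 2x_E − x_C = 0, so x_E = 62.15 − 0.5x_C.
For C: ∂π/∂x_C = 118.3 − 3x_C − x_E = 0 ⇒ x_C = 1183/30 − (1/3)x_E.
Solving the two reaction functions simultaneously: (1 − (−0.5)(−1/3))x_E = 62.15 − 0.5·(1183/30), so (5/6)x_E = 1273/30 and x_E = 50.92.
Then x_C = 1183/30 − (1/3)·50.92 = 22.46.
Equilibrium price: P = 151.3 − 73.38 = 77.92.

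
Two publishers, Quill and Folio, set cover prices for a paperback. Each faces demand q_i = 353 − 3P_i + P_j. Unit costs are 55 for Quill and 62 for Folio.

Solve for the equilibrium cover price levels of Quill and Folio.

104.2, 107.2

Quill's profit: π = (P_{Quill} − 55)(353 − 3P_{Quill} + P_{Folio}).
∂π/∂P_{Quill} = 518 − 6P_{Quill} + P_{Folio} = 0 ⇒ P_{Quill} = 259/3 + (1/6)P_{Folio}.
Similarly P_{Folio} = 539/6 + (1/6)P_{Quill}.
Plugging P_{Folio} into Quill's best response: P_{Quill} = 259/3 + (1/6)(539/6 + (1/6)P_{Quill}) ⇒ (35/36)P_{Quill} = 3647/36, so P_{Quill} = 104.2.
Then P_{Folio} = 539/6 + (1/6)·104.2 = 107.2.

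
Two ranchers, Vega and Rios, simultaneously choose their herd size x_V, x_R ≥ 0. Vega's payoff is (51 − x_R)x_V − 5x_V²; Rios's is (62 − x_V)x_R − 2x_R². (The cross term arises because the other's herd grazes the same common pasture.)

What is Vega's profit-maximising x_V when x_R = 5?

4.6

Expanding Vega's payoff: 51x_V − x_Rx_V − 5x_V².
∂π/∂x_V = 51 − x_R − 10x_V = 0, so x_V = 5.1 − 0.1x_R.
At x_R = 5: x_V = 5.1 − 0.1·5 = 4.6.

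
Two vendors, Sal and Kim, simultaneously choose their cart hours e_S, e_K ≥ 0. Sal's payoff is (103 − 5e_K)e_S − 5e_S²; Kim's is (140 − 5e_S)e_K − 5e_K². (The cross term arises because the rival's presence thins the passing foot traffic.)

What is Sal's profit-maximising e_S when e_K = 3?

8.8

Expanding Sal's payoff: 103e_S − 5e_Ke_S − 5e_S².
∂π/∂e_S = 103 − 5e_K − 10e_S = 0, so e_S = 10.3 − 0.5e_K.
At e_K = 3: e_S = 10.3 − 0.5·3 = 8.8.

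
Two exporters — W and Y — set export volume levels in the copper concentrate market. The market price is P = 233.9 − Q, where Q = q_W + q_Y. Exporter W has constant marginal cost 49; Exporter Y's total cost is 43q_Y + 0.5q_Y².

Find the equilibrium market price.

121.76

Exporter W's profit: π = q_W(233.9 − (q_W + q_Y)) − 49q_W.
∂π/∂q_W = 184.9 − 2q_W − q_Y = 0, so q_W = 92.45 − 0.5q_Y.
For Y: ∂π/∂q_Y = 190.9 − 3q_Y − q_W = 0 ⇒ q_Y = 1909/30 − (1/3)q_W.
Solving the two reaction functions simultaneously: (1 − (−0.5)(−1/3))q_W = 92.45 − 0.5·(1909/30), so (5/6)q_W = 1819/30 and q_W = 72.76.
Then q_Y = 1909/30 − (1/3)·72.76 = 39.38.
Equilibrium price: P = 233.9 − 112.14 = 121.76.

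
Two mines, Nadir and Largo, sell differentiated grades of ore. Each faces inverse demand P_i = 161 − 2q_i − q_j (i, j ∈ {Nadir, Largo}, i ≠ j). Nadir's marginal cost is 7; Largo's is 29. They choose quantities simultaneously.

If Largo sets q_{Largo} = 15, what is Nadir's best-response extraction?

Mine Nadir's profit: π = q_{Nadir}(161 − 2q_{Nadir} − q_{Largo}) − 7q_{Nadir}.
∂π/∂q_{Nadir} = 154 − 4q_{Nadir} − q_{Largo} = 0 ⇒ q_{Nadir} = 38.5 − 0.25q_{Largo}.
At q_{Largo} = 15: q_{Nadir} = 38.5 − 0.25·15 = 34.75.

34.75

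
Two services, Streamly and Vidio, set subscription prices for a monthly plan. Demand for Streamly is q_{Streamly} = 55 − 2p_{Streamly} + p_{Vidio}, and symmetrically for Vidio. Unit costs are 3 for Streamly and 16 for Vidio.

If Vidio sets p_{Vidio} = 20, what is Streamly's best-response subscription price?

20.25

Streamly's profit: π = (p_{Streamly} − 3)(55 − 2p_{Streamly} + p_{Vidio}).
∂π/∂p_{Streamly} = 61 − 4p_{Streamly} + p_{Vidio} = 0 ⇒ p_{Streamly} = 15.25 + 0.25p_{Vidio}.
At p_{Vidio} = 20: p_{Streamly} = 15.25 + 0.25·20 = 20.25.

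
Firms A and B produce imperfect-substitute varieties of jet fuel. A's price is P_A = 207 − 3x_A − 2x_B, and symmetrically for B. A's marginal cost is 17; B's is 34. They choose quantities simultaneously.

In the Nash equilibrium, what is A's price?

91.4375

Firm A's profit: π = x_A(207 − 3x_A − 2x_B) − 17x_A.
∂π/∂x_A = 190 − 6x_A − 2x_B = 0 ⇒ x_A = 95/3 − (1/3)x_B.
Similarly x_B = 173/6 − (1/3)x_A.
Solving the two reaction functions simultaneously: (1 − (−1/3)(−1/3))x_A = 95/3 − (1/3)·(173/6), so (8/9)x_A = 397/18 and x_A = 24.8125.
Then x_B = 173/6 − (1/3)·24.8125 = 20.5625.
P_A = 207 − 3·24.8125 − 2·20.5625 = 91.4375.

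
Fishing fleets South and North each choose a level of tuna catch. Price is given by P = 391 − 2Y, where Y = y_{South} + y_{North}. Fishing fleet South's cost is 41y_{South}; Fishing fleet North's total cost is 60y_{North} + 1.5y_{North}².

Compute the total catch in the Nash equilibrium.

Fishing fleet South's profit: π = y_{South}(391 − 2(y_{South} + y_{North})) − 41y_{South}.
∂π/∂y_{South} = 350 − 4y_{South} − 2y_{North} = 0, so y_{South} = 87.5 − 0.5y_{North}.
For North: ∂π/∂y_{North} = 331 − 7y_{North} − 2y_{South} = 0 ⇒ y_{North} = 331/7 − (2/7)y_{South}.
Plugging y_{North} into South's best response: y_{South} = 87.5 − 0.5(331/7 − (2/7)y_{South}) ⇒ (6/7)y_{South} = 447/7, so y_{South} = 74.5.
Then y_{North} = 331/7 − (2/7)·74.5 = 26.
Total catch: 74.5 + 26 = 100.5.

100.5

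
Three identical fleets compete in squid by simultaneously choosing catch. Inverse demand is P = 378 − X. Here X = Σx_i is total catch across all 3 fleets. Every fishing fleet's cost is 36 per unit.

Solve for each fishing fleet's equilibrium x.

A representative fishing fleet's profit is π_i = x_i(378 − X) − 36x_i, with X = x_i + Σ_{j≠i} x_j.
First-order condition: 342 − 2x_i − Σ_{j≠i} x_j = 0.
In a symmetric equilibrium every fishing fleet chooses the same x, so Σ_{j≠i} x_j = 2x. The condition becomes 342 − 4x = 0, giving x = 342/4 = 85.5.

85.5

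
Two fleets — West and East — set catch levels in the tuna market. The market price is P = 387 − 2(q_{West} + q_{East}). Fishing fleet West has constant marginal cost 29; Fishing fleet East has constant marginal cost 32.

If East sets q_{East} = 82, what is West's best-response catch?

Fishing fleet West's profit: π = q_{West}(387 − 2(q_{West} + q_{East})) − 29q_{West}.
∂π/∂q_{West} = 358 − 4q_{West} − 2q_{East} = 0, so q_{West} = 89.5 − 0.5q_{East}.
At q_{East} = 82: q_{West} = 89.5 − 0.5·82 = 48.5.

48.5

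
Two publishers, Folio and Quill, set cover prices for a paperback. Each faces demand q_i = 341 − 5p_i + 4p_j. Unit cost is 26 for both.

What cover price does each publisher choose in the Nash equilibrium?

78.5

Folio's profit: π = (p_{Folio} − 26)(341 − 5p_{Folio} + 4p_{Quill}).
∂π/∂p_{Folio} = 471 − 10p_{Folio} + 4p_{Quill} = 0 ⇒ p_{Folio} = 47.1 + 0.4p_{Quill}.
The game is symmetric, so in equilibrium p_{Quill} = p_{Folio}: the reaction function gives 0.6p_{Folio} = 47.1, hence p_{Folio} = 78.5.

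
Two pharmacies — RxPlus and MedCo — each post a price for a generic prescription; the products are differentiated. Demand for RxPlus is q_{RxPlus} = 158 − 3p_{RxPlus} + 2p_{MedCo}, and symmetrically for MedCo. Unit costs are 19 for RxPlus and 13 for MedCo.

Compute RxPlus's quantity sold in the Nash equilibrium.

RxPlus's profit: π = (p_{RxPlus} − 19)(158 − 3p_{RxPlus} + 2p_{MedCo}).
∂π/∂p_{RxPlus} = 215 − 6p_{RxPlus} + 2p_{MedCo} = 0 ⇒ p_{RxPlus} = 215/6 + (1/3)p_{MedCo}.
Similarly p_{MedCo} = 197/6 + (1/3)p_{RxPlus}.
Plugging p_{MedCo} into RxPlus's best response: p_{RxPlus} = 215/6 + (1/3)(197/6 + (1/3)p_{RxPlus}) ⇒ (8/9)p_{RxPlus} = 421/9, so p_{RxPlus} = 52.625.
Then p_{MedCo} = 197/6 + (1/3)·52.625 = 50.375.
q_{RxPlus} = 158 − 3·52.625 + 2·50.375 = 100.875.

100.875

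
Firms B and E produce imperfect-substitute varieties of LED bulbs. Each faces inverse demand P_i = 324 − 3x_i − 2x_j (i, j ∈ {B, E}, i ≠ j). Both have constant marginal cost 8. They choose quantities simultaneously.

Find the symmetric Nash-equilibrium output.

39.5

Firm B's profit: π = x_B(324 − 3x_B − 2x_E) − 8x_B.
∂π/∂x_B = 316 − 6x_B − 2x_E = 0 ⇒ x_B = 158/3 − (1/3)x_E.
By symmetry x_E = x_B; substituting into the reaction function, (4/3)x_B = 158/3 and x_B = 39.5.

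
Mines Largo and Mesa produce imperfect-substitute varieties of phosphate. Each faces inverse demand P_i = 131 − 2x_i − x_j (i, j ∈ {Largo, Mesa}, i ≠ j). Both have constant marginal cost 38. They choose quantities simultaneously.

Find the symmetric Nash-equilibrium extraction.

Mine Largo's profit: π = x_{Largo}(131 − 2x_{Largo} − x_{Mesa}) − 38x_{Largo}.
∂π/∂x_{Largo} = 93 − 4x_{Largo} − x_{Mesa} = 0 ⇒ x_{Largo} = 23.25 − 0.25x_{Mesa}.
By symmetry x_{Mesa} = x_{Largo}; substituting into the reaction function, 1.25x_{Largo} = 23.25 and x_{Largo} = 18.6.

18.6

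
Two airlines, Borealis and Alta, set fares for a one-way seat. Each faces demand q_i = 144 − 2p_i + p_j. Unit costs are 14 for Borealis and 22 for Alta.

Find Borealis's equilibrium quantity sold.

Borealis's profit: π = (p_{Borealis} − 14)(144 − 2p_{Borealis} + p_{Alta}).
∂π/∂p_{Borealis} = 172 − 4p_{Borealis} + p_{Alta} = 0 ⇒ p_{Borealis} = 43 + 0.25p_{Alta}.
Similarly p_{Alta} = 47 + 0.25p_{Borealis}.
Plugging p_{Alta} into Borealis's best response: p_{Borealis} = 43 + 0.25(47 + 0.25p_{Borealis}) ⇒ 0.9375p_{Borealis} = 54.75, so p_{Borealis} = 58.4.
Then p_{Alta} = 47 + 0.25·58.4 = 61.6.
q_{Borealis} = 144 − 2·58.4 + 61.6 = 88.8.

88.8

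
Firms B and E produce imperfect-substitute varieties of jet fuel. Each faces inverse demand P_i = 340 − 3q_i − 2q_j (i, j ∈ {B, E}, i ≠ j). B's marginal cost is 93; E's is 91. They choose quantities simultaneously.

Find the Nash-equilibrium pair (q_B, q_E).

30.75, 31.25

Firm B's profit: π = q_B(340 − 3q_B − 2q_E) − 93q_B.
∂π/∂q_B = 247 − 6q_B − 2q_E = 0 ⇒ q_B = 247/6 − (1/3)q_E.
Similarly q_E = 41.5 − (1/3)q_B.
Substituting the second reaction function into the first: q_B = 247/6 − (1/3)(41.5 − (1/3)q_B), which gives (8/9)q_B = 82/3 ⇒ q_B = 30.75.
Then q_E = 41.5 − (1/3)·30.75 = 31.25.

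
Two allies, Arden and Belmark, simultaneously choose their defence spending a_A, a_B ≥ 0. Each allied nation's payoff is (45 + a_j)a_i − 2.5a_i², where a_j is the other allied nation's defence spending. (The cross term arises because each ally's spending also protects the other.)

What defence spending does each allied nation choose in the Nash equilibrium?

11.25

Arden's payoff is (45 + a_B)a_A − 2.5a_A².
∂π/∂a_A = 45 + a_B − 5a_A = 0, so a_A = 9 + 0.2a_B.
By symmetry a_B = a_A; substituting into the reaction function, 0.8a_A = 9 and a_A = 11.25.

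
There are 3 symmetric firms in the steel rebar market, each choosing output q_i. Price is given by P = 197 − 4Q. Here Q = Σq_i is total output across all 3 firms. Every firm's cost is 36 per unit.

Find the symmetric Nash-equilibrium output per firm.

10.0625

A representative firm's profit is π_i = q_i(197 − 4Q) − 36q_i, with Q = q_i + Σ_{j≠i} q_j.
First-order condition: 161 − 8q_i − 4Σ_{j≠i} q_j = 0.
With identical firms, set every q_j = q: then 161 − 8q − 8q = 0, i.e. q = 161/16 = 10.0625.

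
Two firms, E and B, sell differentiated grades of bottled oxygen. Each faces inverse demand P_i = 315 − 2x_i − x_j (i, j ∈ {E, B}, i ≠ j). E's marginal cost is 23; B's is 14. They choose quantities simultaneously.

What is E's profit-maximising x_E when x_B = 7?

71.25

Firm E's profit: π = x_E(315 − 2x_E − x_B) − 23x_E.
∂π/∂x_E = 292 − 4x_E − x_B = 0 ⇒ x_E = 73 − 0.25x_B.
At x_B = 7: x_E = 73 − 0.25·7 = 71.25.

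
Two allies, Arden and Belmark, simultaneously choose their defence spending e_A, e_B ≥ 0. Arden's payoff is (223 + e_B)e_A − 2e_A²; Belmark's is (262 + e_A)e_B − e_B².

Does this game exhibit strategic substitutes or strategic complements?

strategic complements

Expanding Arden's payoff: 223e_A + e_Be_A − 2e_A².
∂π/∂e_A = 223 + e_B − 4e_A = 0, so e_A = 55.75 + 0.25e_B.
The best-response slope de_A/de_B = 0.25 > 0: the reaction function is upward-sloping, so the choices are strategic complements.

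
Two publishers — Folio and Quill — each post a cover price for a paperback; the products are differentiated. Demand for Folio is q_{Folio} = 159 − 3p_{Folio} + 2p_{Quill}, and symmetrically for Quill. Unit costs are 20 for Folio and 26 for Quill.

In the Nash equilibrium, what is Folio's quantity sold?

107.625

Folio's profit: π = (p_{Folio} − 20)(159 − 3p_{Folio} + 2p_{Quill}).
∂π/∂p_{Folio} = 219 − 6p_{Folio} + 2p_{Quill} = 0 ⇒ p_{Folio} = 36.5 + (1/3)p_{Quill}.
Similarly p_{Quill} = 39.5 + (1/3)p_{Folio}.
Solving the two reaction functions simultaneously: (1 − (1/3)(1/3))p_{Folio} = 36.5 + (1/3)·39.5, so (8/9)p_{Folio} = 149/3 and p_{Folio} = 55.875.
Then p_{Quill} = 39.5 + (1/3)·55.875 = 58.125.
q_{Folio} = 159 − 3·55.875 + 2·58.125 = 107.625.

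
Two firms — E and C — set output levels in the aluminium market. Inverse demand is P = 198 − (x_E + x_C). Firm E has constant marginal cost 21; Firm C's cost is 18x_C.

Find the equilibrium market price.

79

Firm E's profit: π = x_E(198 − (x_E + x_C)) − 21x_E.
∂π/∂x_E = 177 − 2x_E − x_C = 0, so x_E = 88.5 − 0.5x_C.
By the same steps for C: x_C = 90 − 0.5x_E.
Solving the two reaction functions simultaneously: (1 − (−0.5)(−0.5))x_E = 88.5 − 0.5·90, so 0.75x_E = 43.5 and x_E = 58.
Then x_C = 90 − 0.5·58 = 61.
Equilibrium price: P = 198 − 119 = 79.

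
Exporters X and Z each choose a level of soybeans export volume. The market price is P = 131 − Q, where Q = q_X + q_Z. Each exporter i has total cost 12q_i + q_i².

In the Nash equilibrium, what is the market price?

Exporter X's profit: π = q_X(131 − (q_X + q_Z)) − 12q_X − q_X².
∂π/∂q_X = 119 − 4q_X − q_Z = 0, so q_X = 29.75 − 0.25q_Z.
By symmetry q_Z = q_X; substituting into the reaction function, 1.25q_X = 29.75 and q_X = 23.8.
Equilibrium price: P = 131 − 47.6 = 83.4.

83.4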